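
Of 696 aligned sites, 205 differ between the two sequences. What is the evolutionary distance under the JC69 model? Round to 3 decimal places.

0.374

p = 205/696 ≈ 0.29454.
d = −(3/4) ln(1 − 4p/3) = −0.75 ln(1 − 0.39272) = −0.75 ln(0.60728)
  = −0.75 × (-0.498765) = 0.374074 substitutions/site.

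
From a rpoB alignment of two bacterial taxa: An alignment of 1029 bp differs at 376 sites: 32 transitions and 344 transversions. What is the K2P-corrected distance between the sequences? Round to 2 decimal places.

0.53

P = 32/1029 ≈ 0.031098 and Q = 344/1029 ≈ 0.334305.
Under the Kimura two-parameter model, d = −½ ln(1 − 2P − Q) − ¼ ln(1 − 2Q).
1 − 2P − Q = 0.603499, giving −½ ln(0.603499) = 0.252505.
1 − 2Q = 0.33139, giving −¼ ln(0.33139) = 0.276115.
d = 0.252505 + 0.276115 = 0.528620.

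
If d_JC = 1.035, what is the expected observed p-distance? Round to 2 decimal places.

p = (3/4)(1 − e^(−4d/3)) = 0.75 × (1 − e^(-1.38)) = 0.75 × (1 − 0.251579) = 0.561316.

0.56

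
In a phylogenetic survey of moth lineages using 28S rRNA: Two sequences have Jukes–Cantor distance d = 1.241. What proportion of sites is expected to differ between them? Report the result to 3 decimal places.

0.607

p = (3/4)(1 − e^(−4d/3)) = 0.75 × (1 − e^(-1.654667)) = 0.75 × (1 − 0.191156) = 0.606633.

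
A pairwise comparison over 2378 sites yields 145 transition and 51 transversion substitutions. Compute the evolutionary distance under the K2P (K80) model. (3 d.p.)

0.088

P = 145/2378 ≈ 0.060976 and Q = 51/2378 ≈ 0.021447.
Under the Kimura two-parameter model, d = −½ ln(1 − 2P − Q) − ¼ ln(1 − 2Q).
1 − 2P − Q = 0.856601, giving −½ ln(0.856601) = 0.077392.
1 − 2Q = 0.957106, giving −¼ ln(0.957106) = 0.010960.
d = 0.077392 + 0.010960 = 0.088352.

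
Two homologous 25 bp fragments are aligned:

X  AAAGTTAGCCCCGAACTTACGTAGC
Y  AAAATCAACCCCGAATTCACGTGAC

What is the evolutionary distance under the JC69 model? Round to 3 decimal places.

The sequences differ at 7 of 25 sites (4, 6, 8, 16, 18, 23, 24), so p = 7/25 = 0.28.
d = −(3/4) ln(1 − 4p/3) = −0.75 ln(1 − 0.373333) = −0.75 ln(0.626667)
  = −0.75 × (-0.467340) = 0.350505 substitutions/site.

0.351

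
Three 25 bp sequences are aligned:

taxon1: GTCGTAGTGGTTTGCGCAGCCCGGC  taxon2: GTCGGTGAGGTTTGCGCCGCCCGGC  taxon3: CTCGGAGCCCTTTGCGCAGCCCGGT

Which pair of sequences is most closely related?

taxon1 and taxon2

taxon1–taxon2: 4/25 differ, p = 0.160, d = 0.180.
taxon1–taxon3: 6/25 differ, p = 0.240, d = 0.289.
taxon2–taxon3: 7/25 differ, p = 0.280, d = 0.351.
The smallest distance is between taxon1 and taxon2.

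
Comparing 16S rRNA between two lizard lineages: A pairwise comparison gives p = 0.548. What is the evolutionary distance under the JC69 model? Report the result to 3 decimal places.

d = −(3/4) ln(1 − 4p/3) = −0.75 ln(1 − 0.730667) = −0.75 ln(0.269333)
  = −0.75 × (-1.311807) = 0.983855 substitutions/site.

0.984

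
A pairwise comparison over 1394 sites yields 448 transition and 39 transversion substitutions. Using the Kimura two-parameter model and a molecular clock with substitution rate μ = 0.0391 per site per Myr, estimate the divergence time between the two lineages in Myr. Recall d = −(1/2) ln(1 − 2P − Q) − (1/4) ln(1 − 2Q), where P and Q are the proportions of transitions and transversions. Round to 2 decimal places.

P = 448/1394 ≈ 0.321377 and Q = 39/1394 ≈ 0.027977.
Under the Kimura two-parameter model, d = −½ ln(1 − 2P − Q) − ¼ ln(1 − 2Q).
1 − 2P − Q = 0.329269, giving −½ ln(0.329269) = 0.555440.
1 − 2Q = 0.944046, giving −¼ ln(0.944046) = 0.014395.
d = 0.555440 + 0.014395 = 0.569835.
Under a molecular clock d = 2μt, so t = d/(2μ) = 0.569835 / (2 × 0.0391) = 7.29 Myr.

7.29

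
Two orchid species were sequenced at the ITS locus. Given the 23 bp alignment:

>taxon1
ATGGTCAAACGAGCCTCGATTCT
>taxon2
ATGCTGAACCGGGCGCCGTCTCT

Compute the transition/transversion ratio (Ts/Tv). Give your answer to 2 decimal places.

Transitions are A↔G and C↔T; transversions are all other mismatches.
Transitions: 3. Transversions: 5.
R = 3/5 = 0.60.

0.60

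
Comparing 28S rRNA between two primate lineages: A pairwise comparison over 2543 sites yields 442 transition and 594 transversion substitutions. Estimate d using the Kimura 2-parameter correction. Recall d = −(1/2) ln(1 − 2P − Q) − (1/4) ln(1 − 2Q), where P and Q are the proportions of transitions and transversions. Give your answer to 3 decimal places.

P = 442/2543 ≈ 0.17381 and Q = 594/2543 ≈ 0.233582.
Under the Kimura two-parameter model, d = −½ ln(1 − 2P − Q) − ¼ ln(1 − 2Q).
1 − 2P − Q = 0.418798, giving −½ ln(0.418798) = 0.435183.
1 − 2Q = 0.532836, giving −¼ ln(0.532836) = 0.157385.
d = 0.435183 + 0.157385 = 0.592568.

0.593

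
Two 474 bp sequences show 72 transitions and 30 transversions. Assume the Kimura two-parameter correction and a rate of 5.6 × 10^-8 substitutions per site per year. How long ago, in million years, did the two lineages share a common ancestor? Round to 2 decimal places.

2.34

P = 72/474 ≈ 0.151899 and Q = 30/474 ≈ 0.063291.
Under the Kimura two-parameter model, d = −½ ln(1 − 2P − Q) − ¼ ln(1 − 2Q).
1 − 2P − Q = 0.632911, giving −½ ln(0.632911) = 0.228713.
1 − 2Q = 0.873418, giving −¼ ln(0.873418) = 0.033835.
d = 0.228713 + 0.033835 = 0.262548.
Under a molecular clock d = 2μt, so t = d/(2μ) = 0.262548 / (2 × 5.6 × 10^-8) = 2.34 million years.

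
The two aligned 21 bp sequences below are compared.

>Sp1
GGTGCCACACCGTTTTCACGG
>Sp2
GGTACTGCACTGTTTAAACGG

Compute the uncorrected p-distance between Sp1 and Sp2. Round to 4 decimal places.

The sequences differ at 6 of 21 positions (sites 4, 6, 7, 11, 16, 17).
p = 6/21 = 0.285714… ≈ 0.2857 (to 4 d.p.).

0.2857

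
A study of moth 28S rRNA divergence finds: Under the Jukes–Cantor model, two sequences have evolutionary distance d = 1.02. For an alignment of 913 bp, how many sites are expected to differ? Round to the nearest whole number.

509

Invert JC69: p = (3/4)(1 − e^(−4d/3)) = 0.75 × (1 − e^(-1.36)) = 0.75 × (1 − 0.256661) = 0.557504.
Expected differing sites = pL ≈ 0.557504 × 913 = 509.001152 ≈ 509.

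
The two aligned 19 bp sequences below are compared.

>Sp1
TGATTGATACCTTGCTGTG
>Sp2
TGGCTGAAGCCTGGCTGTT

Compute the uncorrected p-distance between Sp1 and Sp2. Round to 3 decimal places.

0.316

The sequences differ at 6 of 19 positions (sites 3, 4, 8, 9, 13, 19).
p = 6/19 = 0.315789… ≈ 0.316 (to 3 d.p.).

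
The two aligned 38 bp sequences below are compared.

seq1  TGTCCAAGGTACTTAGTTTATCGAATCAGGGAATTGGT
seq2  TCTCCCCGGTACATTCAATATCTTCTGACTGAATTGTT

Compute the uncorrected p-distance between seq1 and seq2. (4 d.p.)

0.3947

The sequences differ at 15 of 38 positions.
p = 15/38 = 0.394736… ≈ 0.3947 (to 4 d.p.).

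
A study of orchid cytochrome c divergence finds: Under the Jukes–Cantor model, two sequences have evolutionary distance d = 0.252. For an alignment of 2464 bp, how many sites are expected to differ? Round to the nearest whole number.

527

Invert JC69: p = (3/4)(1 − e^(−4d/3)) = 0.75 × (1 − e^(-0.336)) = 0.75 × (1 − 0.714623) = 0.214033.
Expected differing sites = pL ≈ 0.214033 × 2464 = 527.377312 ≈ 527.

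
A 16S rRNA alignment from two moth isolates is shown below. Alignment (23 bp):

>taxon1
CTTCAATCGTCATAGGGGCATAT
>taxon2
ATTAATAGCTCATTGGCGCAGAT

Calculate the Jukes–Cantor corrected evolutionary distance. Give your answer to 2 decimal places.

The sequences differ at 9 of 23 sites (1, 4, 6, 7, 8, 9, 14, 17, 21), so p = 9/23 ≈ 0.391304.
d = −(3/4) ln(1 − 4p/3) = −0.75 ln(1 − 0.521739) = −0.75 ln(0.478261)
  = −0.75 × (-0.737599) = 0.553199 substitutions/site.

0.55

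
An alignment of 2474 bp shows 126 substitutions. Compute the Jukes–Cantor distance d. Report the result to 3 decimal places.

p = 126/2474 ≈ 0.05093.
d = −(3/4) ln(1 − 4p/3) = −0.75 ln(1 − 0.067907) = −0.75 ln(0.932093)
  = −0.75 × (-0.070323) = 0.052742 substitutions/site.

0.053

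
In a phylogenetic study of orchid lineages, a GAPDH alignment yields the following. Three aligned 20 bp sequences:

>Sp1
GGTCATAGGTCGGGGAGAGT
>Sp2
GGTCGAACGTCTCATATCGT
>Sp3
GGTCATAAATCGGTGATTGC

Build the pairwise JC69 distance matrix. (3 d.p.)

d(Sp1,Sp2) = 0.687, d(Sp1,Sp3) = 0.383, d(Sp2,Sp3) = 0.824

Sp1–Sp2: 9/20 sites differ → p = 0.45, d = −0.75 ln(1 − 0.6) = 0.687218 ≈ 0.687.
Sp1–Sp3: 6/20 sites differ → p = 0.3, d = −0.75 ln(1 − 0.4) = 0.383119 ≈ 0.383.
Sp2–Sp3: 10/20 sites differ → p = 0.5, d = −0.75 ln(1 − 0.666667) = 0.823960 ≈ 0.824.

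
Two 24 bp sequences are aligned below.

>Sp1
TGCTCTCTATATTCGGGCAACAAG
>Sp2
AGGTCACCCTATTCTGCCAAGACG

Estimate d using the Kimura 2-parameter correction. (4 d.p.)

0.5442

Of 24 sites, 1 differences are transitions and 8 are transversions, so P = 1/24 ≈ 0.041667 and Q = 8/24 ≈ 0.333333.
Under the Kimura two-parameter model, d = −½ ln(1 − 2P − Q) − ¼ ln(1 − 2Q).
1 − 2P − Q = 0.583333, giving −½ ln(0.583333) = 0.269499.
1 − 2Q = 0.333334, giving −¼ ln(0.333334) = 0.274653.
d = 0.269499 + 0.274653 = 0.544152.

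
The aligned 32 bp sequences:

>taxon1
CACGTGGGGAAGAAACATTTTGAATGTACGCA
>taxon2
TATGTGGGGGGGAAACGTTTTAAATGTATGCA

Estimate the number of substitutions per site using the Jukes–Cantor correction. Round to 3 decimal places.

The sequences differ at 7 of 32 sites (1, 3, 10, 11, 17, 22, 29), so p = 7/32 = 0.21875.
d = −(3/4) ln(1 − 4p/3) = −0.75 ln(1 − 0.291667) = −0.75 ln(0.708333)
  = −0.75 × (-0.344841) = 0.258631 substitutions/site.

0.259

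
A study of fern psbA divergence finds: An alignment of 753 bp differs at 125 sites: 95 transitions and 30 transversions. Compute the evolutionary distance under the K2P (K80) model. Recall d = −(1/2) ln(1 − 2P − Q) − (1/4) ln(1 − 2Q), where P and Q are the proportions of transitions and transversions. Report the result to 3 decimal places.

0.194

P = 95/753 ≈ 0.126162 and Q = 30/753 ≈ 0.039841.
Under the Kimura two-parameter model, d = −½ ln(1 − 2P − Q) − ¼ ln(1 − 2Q).
1 − 2P − Q = 0.707835, giving −½ ln(0.707835) = 0.172772.
1 − 2Q = 0.920318, giving −¼ ln(0.920318) = 0.020759.
d = 0.172772 + 0.020759 = 0.193531.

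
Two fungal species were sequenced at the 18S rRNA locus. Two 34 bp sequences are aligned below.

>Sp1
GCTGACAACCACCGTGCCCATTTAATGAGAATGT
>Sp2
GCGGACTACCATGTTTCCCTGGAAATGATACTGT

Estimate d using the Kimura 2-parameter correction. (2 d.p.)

0.50

Of 34 sites, 1 differences are transitions and 11 are transversions, so P = 1/34 ≈ 0.029412 and Q = 11/34 ≈ 0.323529.
Under the Kimura two-parameter model, d = −½ ln(1 − 2P − Q) − ¼ ln(1 − 2Q).
1 − 2P − Q = 0.617647, giving −½ ln(0.617647) = 0.240919.
1 − 2Q = 0.352942, giving −¼ ln(0.352942) = 0.260363.
d = 0.240919 + 0.260363 = 0.501282.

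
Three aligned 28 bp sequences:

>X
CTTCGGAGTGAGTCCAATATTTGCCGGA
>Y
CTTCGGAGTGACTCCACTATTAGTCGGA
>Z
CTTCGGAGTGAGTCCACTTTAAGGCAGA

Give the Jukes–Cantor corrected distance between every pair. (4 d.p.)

d(X,Y) = 0.1585, d(X,Z) = 0.2524, d(Y,Z) = 0.2040

X–Y: 4/28 sites differ → p ≈ 0.142857, d = −0.75 ln(1 − 0.190476) = 0.158482 ≈ 0.1585.
X–Z: 6/28 sites differ → p ≈ 0.214286, d = −0.75 ln(1 − 0.285715) = 0.252355 ≈ 0.2524.
Y–Z: 5/28 sites differ → p ≈ 0.178571, d = −0.75 ln(1 − 0.238095) = 0.203950 ≈ 0.2040.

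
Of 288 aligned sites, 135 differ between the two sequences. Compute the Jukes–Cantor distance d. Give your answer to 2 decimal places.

p = 135/288 = 0.46875.
d = −(3/4) ln(1 − 4p/3) = −0.75 ln(1 − 0.625) = −0.75 ln(0.375)
  = −0.75 × (-0.980829) = 0.735622 substitutions/site.

0.74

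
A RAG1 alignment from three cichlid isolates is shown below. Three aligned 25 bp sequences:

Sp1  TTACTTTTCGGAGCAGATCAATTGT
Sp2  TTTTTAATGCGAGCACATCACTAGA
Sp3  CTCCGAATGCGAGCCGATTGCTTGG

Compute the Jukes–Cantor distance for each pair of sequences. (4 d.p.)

d(Sp1,Sp2) = 0.5716, d(Sp1,Sp3) = 0.7662, d(Sp2,Sp3) = 0.5716

Sp1–Sp2: 10/25 sites differ → p = 0.4, d = −0.75 ln(1 − 0.533333) = 0.571605 ≈ 0.5716.
Sp1–Sp3: 12/25 sites differ → p = 0.48, d = −0.75 ln(1 − 0.64) = 0.766238 ≈ 0.7662.
Sp2–Sp3: 10/25 sites differ → p = 0.4, d = −0.75 ln(1 − 0.533333) = 0.571605 ≈ 0.5716.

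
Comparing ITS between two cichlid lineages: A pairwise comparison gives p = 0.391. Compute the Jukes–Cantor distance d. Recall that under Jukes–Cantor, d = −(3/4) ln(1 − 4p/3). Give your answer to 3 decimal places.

d = −(3/4) ln(1 − 4p/3) = −0.75 ln(1 − 0.521333) = −0.75 ln(0.478667)
  = −0.75 × (-0.736750) = 0.552563 substitutions/site.

0.553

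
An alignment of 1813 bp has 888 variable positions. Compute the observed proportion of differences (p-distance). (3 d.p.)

0.490

p = 888/1813 = 0.489795… ≈ 0.490 (to 3 d.p.).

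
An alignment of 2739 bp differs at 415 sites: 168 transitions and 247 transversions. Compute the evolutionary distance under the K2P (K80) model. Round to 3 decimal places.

0.169

P = 168/2739 ≈ 0.061336 and Q = 247/2739 ≈ 0.090179.
Under the Kimura two-parameter model, d = −½ ln(1 − 2P − Q) − ¼ ln(1 − 2Q).
1 − 2P − Q = 0.787149, giving −½ ln(0.787149) = 0.119669.
1 − 2Q = 0.819642, giving −¼ ln(0.819642) = 0.049722.
d = 0.119669 + 0.049722 = 0.169391.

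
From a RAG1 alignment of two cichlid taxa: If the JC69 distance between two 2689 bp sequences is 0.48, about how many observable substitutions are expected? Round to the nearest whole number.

Invert JC69: p = (3/4)(1 − e^(−4d/3)) = 0.75 × (1 − e^(-0.64)) = 0.75 × (1 − 0.527292) = 0.354531.
Expected differing sites = pL ≈ 0.354531 × 2689 = 953.333859 ≈ 953.

953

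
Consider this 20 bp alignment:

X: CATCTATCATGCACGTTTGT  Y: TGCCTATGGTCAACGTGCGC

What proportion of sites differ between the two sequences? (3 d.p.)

0.500

The sequences differ at 10 of 20 positions (sites 1, 2, 3, 8, 9, 11, 12, 17, 18, 20).
p = 10/20 = 0.500.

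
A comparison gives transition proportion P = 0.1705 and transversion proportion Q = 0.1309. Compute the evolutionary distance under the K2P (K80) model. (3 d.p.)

Under the Kimura two-parameter model, d = −½ ln(1 − 2P − Q) − ¼ ln(1 − 2Q).
1 − 2P − Q = 0.5281, giving −½ ln(0.5281) = 0.319235.
1 − 2Q = 0.7382, giving −¼ ln(0.7382) = 0.075885.
d = 0.319235 + 0.075885 = 0.395120.

0.395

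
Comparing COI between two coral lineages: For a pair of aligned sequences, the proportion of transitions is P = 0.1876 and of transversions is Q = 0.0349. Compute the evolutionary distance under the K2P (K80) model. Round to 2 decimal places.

0.28

Under the Kimura two-parameter model, d = −½ ln(1 − 2P − Q) − ¼ ln(1 − 2Q).
1 − 2P − Q = 0.5899, giving −½ ln(0.5899) = 0.263901.
1 − 2Q = 0.9302, giving −¼ ln(0.9302) = 0.018089.
d = 0.263901 + 0.018089 = 0.281990.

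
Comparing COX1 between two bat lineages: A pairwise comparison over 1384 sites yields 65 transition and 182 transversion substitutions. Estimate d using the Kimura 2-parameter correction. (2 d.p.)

P = 65/1384 ≈ 0.046965 and Q = 182/1384 ≈ 0.131503.
Under the Kimura two-parameter model, d = −½ ln(1 − 2P − Q) − ¼ ln(1 − 2Q).
1 − 2P − Q = 0.774567, giving −½ ln(0.774567) = 0.127726.
1 − 2Q = 0.736994, giving −¼ ln(0.736994) = 0.076294.
d = 0.127726 + 0.076294 = 0.204020.

0.20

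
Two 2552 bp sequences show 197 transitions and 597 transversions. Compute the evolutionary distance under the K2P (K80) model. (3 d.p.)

P = 197/2552 ≈ 0.077194 and Q = 597/2552 ≈ 0.233934.
Under the Kimura two-parameter model, d = −½ ln(1 − 2P − Q) − ¼ ln(1 − 2Q).
1 − 2P − Q = 0.611678, giving −½ ln(0.611678) = 0.245775.
1 − 2Q = 0.532132, giving −¼ ln(0.532132) = 0.157716.
d = 0.245775 + 0.157716 = 0.403491.

0.403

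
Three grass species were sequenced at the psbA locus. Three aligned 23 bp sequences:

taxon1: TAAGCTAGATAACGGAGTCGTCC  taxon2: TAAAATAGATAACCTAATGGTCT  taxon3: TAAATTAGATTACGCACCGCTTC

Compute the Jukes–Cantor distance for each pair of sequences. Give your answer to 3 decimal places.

d(taxon1,taxon2) = 0.390, d(taxon1,taxon3) = 0.553, d(taxon2,taxon3) = 0.553

taxon1–taxon2: 7/23 sites differ → p ≈ 0.304348, d = −0.75 ln(1 − 0.405797) = 0.390401 ≈ 0.390.
taxon1–taxon3: 9/23 sites differ → p ≈ 0.391304, d = −0.75 ln(1 − 0.521739) = 0.553199 ≈ 0.553.
taxon2–taxon3: 9/23 sites differ → p ≈ 0.391304, d = −0.75 ln(1 − 0.521739) = 0.553199 ≈ 0.553.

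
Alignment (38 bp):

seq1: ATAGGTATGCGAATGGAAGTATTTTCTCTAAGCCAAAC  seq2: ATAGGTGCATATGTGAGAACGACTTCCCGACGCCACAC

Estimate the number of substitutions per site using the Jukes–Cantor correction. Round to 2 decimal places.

0.75

The sequences differ at 18 of 38 sites, so p = 18/38 ≈ 0.473684.
d = −(3/4) ln(1 − 4p/3) = −0.75 ln(1 − 0.631579) = −0.75 ln(0.368421)
  = −0.75 × (-0.998529) = 0.748897 substitutions/site.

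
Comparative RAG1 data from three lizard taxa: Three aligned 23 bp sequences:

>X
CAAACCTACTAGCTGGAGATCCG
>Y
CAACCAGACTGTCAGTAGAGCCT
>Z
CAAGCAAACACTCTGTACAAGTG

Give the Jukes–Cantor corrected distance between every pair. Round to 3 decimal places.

X–Y: 9/23 sites differ → p ≈ 0.391304, d = −0.75 ln(1 − 0.521739) = 0.553199 ≈ 0.553.
X–Z: 11/23 sites differ → p ≈ 0.478261, d = −0.75 ln(1 − 0.637681) = 0.761423 ≈ 0.761.
Y–Z: 10/23 sites differ → p ≈ 0.434783, d = −0.75 ln(1 − 0.579711) = 0.650110 ≈ 0.650.

d(X,Y) = 0.553, d(X,Z) = 0.761, d(Y,Z) = 0.650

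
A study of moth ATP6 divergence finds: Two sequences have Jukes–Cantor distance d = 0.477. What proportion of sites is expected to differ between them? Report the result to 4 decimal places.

p = (3/4)(1 − e^(−4d/3)) = 0.75 × (1 − e^(-0.636)) = 0.75 × (1 − 0.529406) = 0.352946.

0.3529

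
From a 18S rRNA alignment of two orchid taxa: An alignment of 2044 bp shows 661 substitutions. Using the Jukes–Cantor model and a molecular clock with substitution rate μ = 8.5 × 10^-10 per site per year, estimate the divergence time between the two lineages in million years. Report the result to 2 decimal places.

p = 661/2044 ≈ 0.323386.
d = −(3/4) ln(1 − 4p/3) = −0.75 ln(1 − 0.431181) = −0.75 ln(0.568819)
  = −0.75 × (-0.564193) = 0.423145 substitutions/site.
Under a molecular clock d = 2μt, so t = d/(2μ) = 0.423145 / (2 × 8.5 × 10^-10) = 248.91 million years.

248.91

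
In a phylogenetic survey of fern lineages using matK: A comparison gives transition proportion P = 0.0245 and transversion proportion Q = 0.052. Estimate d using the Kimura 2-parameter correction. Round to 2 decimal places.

0.08

Under the Kimura two-parameter model, d = −½ ln(1 − 2P − Q) − ¼ ln(1 − 2Q).
1 − 2P − Q = 0.899, giving −½ ln(0.899) = 0.053236.
1 − 2Q = 0.896, giving −¼ ln(0.896) = 0.027454.
d = 0.053236 + 0.027454 = 0.080690.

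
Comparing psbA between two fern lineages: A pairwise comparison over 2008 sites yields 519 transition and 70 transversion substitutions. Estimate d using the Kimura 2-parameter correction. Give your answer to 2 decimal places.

0.42

P = 519/2008 ≈ 0.258466 and Q = 70/2008 ≈ 0.034861.
Under the Kimura two-parameter model, d = −½ ln(1 − 2P − Q) − ¼ ln(1 − 2Q).
1 − 2P − Q = 0.448207, giving −½ ln(0.448207) = 0.401250.
1 − 2Q = 0.930278, giving −¼ ln(0.930278) = 0.018068.
d = 0.401250 + 0.018068 = 0.419318.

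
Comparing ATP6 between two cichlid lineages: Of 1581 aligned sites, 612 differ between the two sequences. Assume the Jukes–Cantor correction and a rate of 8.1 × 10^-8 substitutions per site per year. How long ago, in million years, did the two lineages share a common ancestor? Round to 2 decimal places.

3.36

p = 612/1581 ≈ 0.387097.
d = −(3/4) ln(1 − 4p/3) = −0.75 ln(1 − 0.516129) = −0.75 ln(0.483871)
  = −0.75 × (-0.725937) = 0.544453 substitutions/site.
Under a molecular clock d = 2μt, so t = d/(2μ) = 0.544453 / (2 × 8.1 × 10^-8) = 3.36 million years.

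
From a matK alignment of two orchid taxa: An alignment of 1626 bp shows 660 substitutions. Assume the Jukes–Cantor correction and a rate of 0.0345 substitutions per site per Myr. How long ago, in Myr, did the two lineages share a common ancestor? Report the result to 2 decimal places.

p = 660/1626 ≈ 0.405904.
d = −(3/4) ln(1 − 4p/3) = −0.75 ln(1 − 0.541205) = −0.75 ln(0.458795)
  = −0.75 × (-0.779152) = 0.584364 substitutions/site.
Under a molecular clock d = 2μt, so t = d/(2μ) = 0.584364 / (2 × 0.0345) = 8.47 Myr.

8.47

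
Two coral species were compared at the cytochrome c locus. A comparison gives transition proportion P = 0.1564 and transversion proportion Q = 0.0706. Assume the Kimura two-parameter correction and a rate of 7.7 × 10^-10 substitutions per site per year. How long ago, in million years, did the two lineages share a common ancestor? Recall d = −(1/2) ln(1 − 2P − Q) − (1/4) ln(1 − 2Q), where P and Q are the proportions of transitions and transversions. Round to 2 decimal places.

Under the Kimura two-parameter model, d = −½ ln(1 − 2P − Q) − ¼ ln(1 − 2Q).
1 − 2P − Q = 0.6166, giving −½ ln(0.6166) = 0.241767.
1 − 2Q = 0.8588, giving −¼ ln(0.8588) = 0.038055.
d = 0.241767 + 0.038055 = 0.279822.
Under a molecular clock d = 2μt, so t = d/(2μ) = 0.279822 / (2 × 7.7 × 10^-10) = 181.70 million years.

181.70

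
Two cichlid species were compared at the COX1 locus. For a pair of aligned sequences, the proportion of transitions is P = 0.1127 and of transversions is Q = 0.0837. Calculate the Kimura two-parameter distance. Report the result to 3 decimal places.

0.231

Under the Kimura two-parameter model, d = −½ ln(1 − 2P − Q) − ¼ ln(1 − 2Q).
1 − 2P − Q = 0.6909, giving −½ ln(0.6909) = 0.184880.
1 − 2Q = 0.8326, giving −¼ ln(0.8326) = 0.045800.
d = 0.184880 + 0.045800 = 0.230680.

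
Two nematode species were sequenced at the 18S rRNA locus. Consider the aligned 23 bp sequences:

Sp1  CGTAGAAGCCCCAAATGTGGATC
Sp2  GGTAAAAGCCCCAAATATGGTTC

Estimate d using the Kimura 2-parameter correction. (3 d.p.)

0.199

Of 23 sites, 2 differences are transitions and 2 are transversions, so P = 2/23 ≈ 0.086957 and Q = 2/23 ≈ 0.086957.
Under the Kimura two-parameter model, d = −½ ln(1 − 2P − Q) − ¼ ln(1 − 2Q).
1 − 2P − Q = 0.739129, giving −½ ln(0.739129) = 0.151141.
1 − 2Q = 0.826086, giving −¼ ln(0.826086) = 0.047764.
d = 0.151141 + 0.047764 = 0.198905.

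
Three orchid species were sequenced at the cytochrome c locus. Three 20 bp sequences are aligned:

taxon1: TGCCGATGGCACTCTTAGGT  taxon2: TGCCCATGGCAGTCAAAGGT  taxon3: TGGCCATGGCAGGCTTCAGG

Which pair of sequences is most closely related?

taxon1–taxon2: 4/20 differ, p = 0.200, d = 0.233.
taxon1–taxon3: 7/20 differ, p = 0.350, d = 0.471.
taxon2–taxon3: 7/20 differ, p = 0.350, d = 0.471.
The smallest distance is between taxon1 and taxon2.

taxon1 and taxon2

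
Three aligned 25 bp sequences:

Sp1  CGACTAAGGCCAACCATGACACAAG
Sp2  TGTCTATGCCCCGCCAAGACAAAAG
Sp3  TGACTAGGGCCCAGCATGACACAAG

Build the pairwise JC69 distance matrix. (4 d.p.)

d(Sp1,Sp2) = 0.4172, d(Sp1,Sp3) = 0.1800, d(Sp2,Sp3) = 0.3505

Sp1–Sp2: 8/25 sites differ → p = 0.32, d = −0.75 ln(1 − 0.426667) = 0.417216 ≈ 0.4172.
Sp1–Sp3: 4/25 sites differ → p = 0.16, d = −0.75 ln(1 − 0.213333) = 0.179963 ≈ 0.1800.
Sp2–Sp3: 7/25 sites differ → p = 0.28, d = −0.75 ln(1 − 0.373333) = 0.350505 ≈ 0.3505.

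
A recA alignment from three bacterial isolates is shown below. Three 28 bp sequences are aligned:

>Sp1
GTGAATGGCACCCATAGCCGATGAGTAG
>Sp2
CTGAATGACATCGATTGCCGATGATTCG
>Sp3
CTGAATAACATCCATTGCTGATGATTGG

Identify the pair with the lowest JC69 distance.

Sp2 and Sp3

Sp1–Sp2: 7/28 differ, p = 0.250, d = 0.304.
Sp1–Sp3: 8/28 differ, p = 0.286, d = 0.360.
Sp2–Sp3: 4/28 differ, p = 0.143, d = 0.158.
The smallest distance is between Sp2 and Sp3.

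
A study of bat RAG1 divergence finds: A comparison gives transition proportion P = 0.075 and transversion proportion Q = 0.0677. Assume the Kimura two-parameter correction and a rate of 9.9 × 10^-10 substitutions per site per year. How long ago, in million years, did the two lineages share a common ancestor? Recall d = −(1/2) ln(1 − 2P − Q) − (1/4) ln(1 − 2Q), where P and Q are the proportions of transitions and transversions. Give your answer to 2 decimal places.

80.37

Under the Kimura two-parameter model, d = −½ ln(1 − 2P − Q) − ¼ ln(1 − 2Q).
1 − 2P − Q = 0.7823, giving −½ ln(0.7823) = 0.122758.
1 − 2Q = 0.8646, giving −¼ ln(0.8646) = 0.036372.
d = 0.122758 + 0.036372 = 0.159130.
Under a molecular clock d = 2μt, so t = d/(2μ) = 0.159130 / (2 × 9.9 × 10^-10) = 80.37 million years.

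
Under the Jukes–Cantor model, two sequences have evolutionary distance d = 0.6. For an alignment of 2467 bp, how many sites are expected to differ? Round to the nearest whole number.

1019

Invert JC69: p = (3/4)(1 − e^(−4d/3)) = 0.75 × (1 − e^(-0.8)) = 0.75 × (1 − 0.449329) = 0.413003.
Expected differing sites = pL ≈ 0.413003 × 2467 = 1018.878401 ≈ 1019.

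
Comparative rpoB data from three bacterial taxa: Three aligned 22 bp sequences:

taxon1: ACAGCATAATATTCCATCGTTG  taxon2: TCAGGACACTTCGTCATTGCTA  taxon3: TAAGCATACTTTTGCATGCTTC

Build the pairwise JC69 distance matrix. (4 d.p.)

taxon1–taxon2: 11/22 sites differ → p = 0.5, d = −0.75 ln(1 − 0.666667) = 0.823960 ≈ 0.8240.
taxon1–taxon3: 8/22 sites differ → p ≈ 0.363636, d = −0.75 ln(1 − 0.484848) = 0.497470 ≈ 0.4975.
taxon2–taxon3: 10/22 sites differ → p ≈ 0.454545, d = −0.75 ln(1 − 0.60606) = 0.698667 ≈ 0.6987.

d(taxon1,taxon2) = 0.8240, d(taxon1,taxon3) = 0.4975, d(taxon2,taxon3) = 0.6987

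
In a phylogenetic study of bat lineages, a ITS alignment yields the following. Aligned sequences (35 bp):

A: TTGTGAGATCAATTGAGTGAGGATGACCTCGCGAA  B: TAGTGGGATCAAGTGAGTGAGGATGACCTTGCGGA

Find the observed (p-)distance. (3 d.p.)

The sequences differ at 5 of 35 positions (sites 2, 6, 13, 30, 34).
p = 5/35 = 0.142857… ≈ 0.143 (to 3 d.p.).

0.143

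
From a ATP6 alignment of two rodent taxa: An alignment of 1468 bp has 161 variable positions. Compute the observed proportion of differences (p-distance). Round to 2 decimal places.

p = 161/1468 = 0.109673… ≈ 0.11 (to 2 d.p.).

0.11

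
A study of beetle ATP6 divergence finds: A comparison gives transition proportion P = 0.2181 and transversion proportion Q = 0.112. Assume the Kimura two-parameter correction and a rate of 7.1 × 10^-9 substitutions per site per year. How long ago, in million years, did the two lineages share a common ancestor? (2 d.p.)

Under the Kimura two-parameter model, d = −½ ln(1 − 2P − Q) − ¼ ln(1 − 2Q).
1 − 2P − Q = 0.4518, giving −½ ln(0.4518) = 0.397258.
1 − 2Q = 0.776, giving −¼ ln(0.776) = 0.063401.
d = 0.397258 + 0.063401 = 0.460659.
Under a molecular clock d = 2μt, so t = d/(2μ) = 0.460659 / (2 × 7.1 × 10^-9) = 32.44 million years.

32.44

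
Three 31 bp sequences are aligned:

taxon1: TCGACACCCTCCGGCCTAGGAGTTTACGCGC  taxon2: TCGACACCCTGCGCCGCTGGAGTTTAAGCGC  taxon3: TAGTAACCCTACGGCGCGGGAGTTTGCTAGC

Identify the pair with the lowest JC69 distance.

taxon1 and taxon2

taxon1–taxon2: 6/31 differ, p = 0.194, d = 0.224.
taxon1–taxon3: 10/31 differ, p = 0.323, d = 0.422.
taxon2–taxon3: 10/31 differ, p = 0.323, d = 0.422.
The smallest distance is between taxon1 and taxon2.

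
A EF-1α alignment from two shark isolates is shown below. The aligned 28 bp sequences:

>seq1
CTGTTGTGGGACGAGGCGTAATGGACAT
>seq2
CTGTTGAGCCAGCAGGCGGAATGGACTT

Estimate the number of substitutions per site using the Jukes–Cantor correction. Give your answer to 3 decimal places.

The sequences differ at 7 of 28 sites (7, 9, 10, 12, 13, 19, 27), so p = 7/28 = 0.25.
d = −(3/4) ln(1 − 4p/3) = −0.75 ln(1 − 0.333333) = −0.75 ln(0.666667)
  = −0.75 × (-0.405465) = 0.304099 substitutions/site.

0.304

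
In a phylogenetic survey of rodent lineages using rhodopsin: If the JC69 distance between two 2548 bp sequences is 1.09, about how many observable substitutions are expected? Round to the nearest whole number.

Invert JC69: p = (3/4)(1 − e^(−4d/3)) = 0.75 × (1 − e^(-1.453333)) = 0.75 × (1 − 0.233790) = 0.574658.
Expected differing sites = pL ≈ 0.574658 × 2548 = 1464.228584 ≈ 1464.

1464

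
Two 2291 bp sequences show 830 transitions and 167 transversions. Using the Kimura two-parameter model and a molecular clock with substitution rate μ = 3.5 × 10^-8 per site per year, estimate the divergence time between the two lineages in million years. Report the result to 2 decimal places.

P = 830/2291 ≈ 0.362287 and Q = 167/2291 ≈ 0.072894.
Under the Kimura two-parameter model, d = −½ ln(1 − 2P − Q) − ¼ ln(1 − 2Q).
1 − 2P − Q = 0.202532, giving −½ ln(0.202532) = 0.798429.
1 − 2Q = 0.854212, giving −¼ ln(0.854212) = 0.039394.
d = 0.798429 + 0.039394 = 0.837823.
Under a molecular clock d = 2μt, so t = d/(2μ) = 0.837823 / (2 × 3.5 × 10^-8) = 11.97 million years.

11.97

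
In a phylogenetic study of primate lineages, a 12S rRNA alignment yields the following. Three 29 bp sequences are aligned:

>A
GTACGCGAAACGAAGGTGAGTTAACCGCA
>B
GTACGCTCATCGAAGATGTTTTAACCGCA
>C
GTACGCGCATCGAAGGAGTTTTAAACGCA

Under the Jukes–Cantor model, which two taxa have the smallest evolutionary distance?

A–B: 6/29 differ, p = 0.207, d = 0.242.
A–C: 6/29 differ, p = 0.207, d = 0.242.
B–C: 4/29 differ, p = 0.138, d = 0.152.
The smallest distance is between B and C.

B and C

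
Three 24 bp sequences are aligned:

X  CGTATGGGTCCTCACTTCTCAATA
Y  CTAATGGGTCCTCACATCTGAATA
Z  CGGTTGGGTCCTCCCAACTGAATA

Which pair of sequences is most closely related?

X–Y: 4/24 differ, p = 0.167, d = 0.188.
X–Z: 6/24 differ, p = 0.250, d = 0.304.
Y–Z: 5/24 differ, p = 0.208, d = 0.244.
The smallest distance is between X and Y.

X and Y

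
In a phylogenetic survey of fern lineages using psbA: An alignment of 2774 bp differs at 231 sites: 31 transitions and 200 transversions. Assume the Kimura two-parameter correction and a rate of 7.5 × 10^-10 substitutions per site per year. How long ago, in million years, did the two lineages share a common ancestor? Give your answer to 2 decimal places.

59.02

P = 31/2774 ≈ 0.011175 and Q = 200/2774 ≈ 0.072098.
Under the Kimura two-parameter model, d = −½ ln(1 − 2P − Q) − ¼ ln(1 − 2Q).
1 − 2P − Q = 0.905552, giving −½ ln(0.905552) = 0.049605.
1 − 2Q = 0.855804, giving −¼ ln(0.855804) = 0.038928.
d = 0.049605 + 0.038928 = 0.088533.
Under a molecular clock d = 2μt, so t = d/(2μ) = 0.088533 / (2 × 7.5 × 10^-10) = 59.02 million years.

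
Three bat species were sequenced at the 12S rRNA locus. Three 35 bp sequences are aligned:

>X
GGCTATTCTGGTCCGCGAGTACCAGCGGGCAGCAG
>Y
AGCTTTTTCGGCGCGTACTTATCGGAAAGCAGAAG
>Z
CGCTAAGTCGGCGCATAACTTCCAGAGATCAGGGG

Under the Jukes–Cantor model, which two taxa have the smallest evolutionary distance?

Y and Z

X–Y: 16/35 differ, p = 0.457, d = 0.705.
X–Z: 17/35 differ, p = 0.486, d = 0.782.
Y–Z: 14/35 differ, p = 0.400, d = 0.572.
The smallest distance is between Y and Z.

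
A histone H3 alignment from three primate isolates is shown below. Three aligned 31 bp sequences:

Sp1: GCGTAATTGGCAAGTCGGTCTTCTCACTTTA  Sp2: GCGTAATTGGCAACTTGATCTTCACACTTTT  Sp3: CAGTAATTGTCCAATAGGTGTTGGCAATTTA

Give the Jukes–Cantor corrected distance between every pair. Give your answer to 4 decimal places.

Sp1–Sp2: 5/31 sites differ → p ≈ 0.16129, d = −0.75 ln(1 − 0.215053) = 0.181604 ≈ 0.1816.
Sp1–Sp3: 10/31 sites differ → p ≈ 0.322581, d = −0.75 ln(1 − 0.430108) = 0.421731 ≈ 0.4217.
Sp2–Sp3: 12/31 sites differ → p ≈ 0.387097, d = −0.75 ln(1 − 0.516129) = 0.544453 ≈ 0.5445.

d(Sp1,Sp2) = 0.1816, d(Sp1,Sp3) = 0.4217, d(Sp2,Sp3) = 0.5445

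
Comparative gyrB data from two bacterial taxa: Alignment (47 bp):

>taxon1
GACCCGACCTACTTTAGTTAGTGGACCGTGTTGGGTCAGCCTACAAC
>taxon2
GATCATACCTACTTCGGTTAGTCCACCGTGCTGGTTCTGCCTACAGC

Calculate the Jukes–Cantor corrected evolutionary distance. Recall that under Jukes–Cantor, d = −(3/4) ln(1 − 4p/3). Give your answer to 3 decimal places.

The sequences differ at 11 of 47 sites, so p = 11/47 ≈ 0.234043.
d = −(3/4) ln(1 − 4p/3) = −0.75 ln(1 − 0.312057) = −0.75 ln(0.687943)
  = −0.75 × (-0.374049) = 0.280537 substitutions/site.

0.281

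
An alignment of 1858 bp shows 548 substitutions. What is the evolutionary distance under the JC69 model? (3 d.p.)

0.375

p = 548/1858 ≈ 0.294941.
d = −(3/4) ln(1 − 4p/3) = −0.75 ln(1 − 0.393255) = −0.75 ln(0.606745)
  = −0.75 × (-0.499647) = 0.374735 substitutions/site.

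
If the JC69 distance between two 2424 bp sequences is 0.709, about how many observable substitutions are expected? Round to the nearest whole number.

Invert JC69: p = (3/4)(1 − e^(−4d/3)) = 0.75 × (1 − e^(-0.945333)) = 0.75 × (1 − 0.388550) = 0.458588.
Expected differing sites = pL ≈ 0.458588 × 2424 = 1111.617312 ≈ 1112.

1112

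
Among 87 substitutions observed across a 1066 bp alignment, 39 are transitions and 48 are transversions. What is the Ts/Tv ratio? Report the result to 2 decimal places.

0.81

R = 39/48 = 0.8125 ≈ 0.81 (to 2 d.p.).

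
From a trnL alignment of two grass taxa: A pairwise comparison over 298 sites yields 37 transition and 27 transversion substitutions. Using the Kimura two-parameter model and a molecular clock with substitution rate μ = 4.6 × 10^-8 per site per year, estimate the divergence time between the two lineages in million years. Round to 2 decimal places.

P = 37/298 ≈ 0.124161 and Q = 27/298 ≈ 0.090604.
Under the Kimura two-parameter model, d = −½ ln(1 − 2P − Q) − ¼ ln(1 − 2Q).
1 − 2P − Q = 0.661074, giving −½ ln(0.661074) = 0.206945.
1 − 2Q = 0.818792, giving −¼ ln(0.818792) = 0.049981.
d = 0.206945 + 0.049981 = 0.256926.
Under a molecular clock d = 2μt, so t = d/(2μ) = 0.256926 / (2 × 4.6 × 10^-8) = 2.79 million years.

2.79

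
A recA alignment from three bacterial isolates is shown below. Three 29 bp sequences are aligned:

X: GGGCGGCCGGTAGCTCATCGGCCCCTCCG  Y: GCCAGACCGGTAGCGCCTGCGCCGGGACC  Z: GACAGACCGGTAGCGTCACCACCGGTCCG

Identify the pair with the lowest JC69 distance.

X–Y: 13/29 differ, p = 0.448, d = 0.683.
X–Z: 12/29 differ, p = 0.414, d = 0.602.
Y–Z: 8/29 differ, p = 0.276, d = 0.344.
The smallest distance is between Y and Z.

Y and Z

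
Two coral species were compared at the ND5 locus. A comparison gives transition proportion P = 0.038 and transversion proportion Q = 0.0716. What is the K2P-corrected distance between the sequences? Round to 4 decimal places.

0.1185

Under the Kimura two-parameter model, d = −½ ln(1 − 2P − Q) − ¼ ln(1 − 2Q).
1 − 2P − Q = 0.8524, giving −½ ln(0.8524) = 0.079850.
1 − 2Q = 0.8568, giving −¼ ln(0.8568) = 0.038638.
d = 0.079850 + 0.038638 = 0.118488.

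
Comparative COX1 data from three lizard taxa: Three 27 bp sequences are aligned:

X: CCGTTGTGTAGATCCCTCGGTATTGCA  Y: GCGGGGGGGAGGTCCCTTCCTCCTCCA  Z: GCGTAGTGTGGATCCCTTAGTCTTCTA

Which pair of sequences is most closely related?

X and Z

X–Y: 12/27 differ, p = 0.444, d = 0.673.
X–Z: 8/27 differ, p = 0.296, d = 0.377.
Y–Z: 10/27 differ, p = 0.370, d = 0.511.
The smallest distance is between X and Z.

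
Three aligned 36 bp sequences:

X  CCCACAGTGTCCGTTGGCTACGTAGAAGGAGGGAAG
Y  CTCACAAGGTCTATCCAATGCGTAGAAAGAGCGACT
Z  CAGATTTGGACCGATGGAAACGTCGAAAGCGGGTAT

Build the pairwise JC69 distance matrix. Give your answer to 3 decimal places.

d(X,Y) = 0.548, d(X,Z) = 0.608, d(Y,Z) = 0.912

X–Y: 14/36 sites differ → p ≈ 0.388889, d = −0.75 ln(1 − 0.518519) = 0.548166 ≈ 0.548.
X–Z: 15/36 sites differ → p ≈ 0.416667, d = −0.75 ln(1 − 0.555556) = 0.608198 ≈ 0.608.
Y–Z: 19/36 sites differ → p ≈ 0.527778, d = −0.75 ln(1 − 0.703704) = 0.912297 ≈ 0.912.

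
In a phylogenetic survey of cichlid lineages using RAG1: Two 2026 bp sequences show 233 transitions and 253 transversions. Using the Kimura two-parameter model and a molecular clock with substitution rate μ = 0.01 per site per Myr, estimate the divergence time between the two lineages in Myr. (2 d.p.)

P = 233/2026 ≈ 0.115005 and Q = 253/2026 ≈ 0.124877.
Under the Kimura two-parameter model, d = −½ ln(1 − 2P − Q) − ¼ ln(1 − 2Q).
1 − 2P − Q = 0.645113, giving −½ ln(0.645113) = 0.219165.
1 − 2Q = 0.750246, giving −¼ ln(0.750246) = 0.071839.
d = 0.219165 + 0.071839 = 0.291004.
Under a molecular clock d = 2μt, so t = d/(2μ) = 0.291004 / (2 × 0.01) = 14.55 Myr.

14.55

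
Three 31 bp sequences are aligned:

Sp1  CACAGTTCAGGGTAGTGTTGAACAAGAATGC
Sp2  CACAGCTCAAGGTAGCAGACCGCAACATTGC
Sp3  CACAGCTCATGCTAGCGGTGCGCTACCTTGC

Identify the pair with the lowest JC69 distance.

Sp2 and Sp3

Sp1–Sp2: 11/31 differ, p = 0.355, d = 0.481.
Sp1–Sp3: 11/31 differ, p = 0.355, d = 0.481.
Sp2–Sp3: 7/31 differ, p = 0.226, d = 0.269.
The smallest distance is between Sp2 and Sp3.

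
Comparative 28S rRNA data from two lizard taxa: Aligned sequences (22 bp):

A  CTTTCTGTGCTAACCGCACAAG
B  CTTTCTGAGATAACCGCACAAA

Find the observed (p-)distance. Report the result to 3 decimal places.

The sequences differ at 3 of 22 positions (sites 8, 10, 22).
p = 3/22 = 0.136363… ≈ 0.136 (to 3 d.p.).

0.136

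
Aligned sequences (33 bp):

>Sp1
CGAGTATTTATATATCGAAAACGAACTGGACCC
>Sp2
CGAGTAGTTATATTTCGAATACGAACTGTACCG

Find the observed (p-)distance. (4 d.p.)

0.1515

The sequences differ at 5 of 33 positions (sites 7, 14, 20, 29, 33).
p = 5/33 = 0.151515… ≈ 0.1515 (to 4 d.p.).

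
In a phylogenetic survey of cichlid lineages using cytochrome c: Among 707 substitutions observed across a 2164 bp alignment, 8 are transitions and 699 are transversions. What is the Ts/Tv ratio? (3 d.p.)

R = 8/699 = 0.011444… ≈ 0.011 (to 3 d.p.).

0.011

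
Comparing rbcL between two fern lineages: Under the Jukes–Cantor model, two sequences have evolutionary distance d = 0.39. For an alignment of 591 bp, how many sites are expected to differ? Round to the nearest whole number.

180

Invert JC69: p = (3/4)(1 − e^(−4d/3)) = 0.75 × (1 − e^(-0.52)) = 0.75 × (1 − 0.594521) = 0.304109.
Expected differing sites = pL ≈ 0.304109 × 591 = 179.728419 ≈ 180.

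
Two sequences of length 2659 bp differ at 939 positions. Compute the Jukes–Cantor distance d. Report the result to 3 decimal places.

p = 939/2659 ≈ 0.35314.
d = −(3/4) ln(1 − 4p/3) = −0.75 ln(1 − 0.470853) = −0.75 ln(0.529147)
  = −0.75 × (-0.636489) = 0.477367 substitutions/site.

0.477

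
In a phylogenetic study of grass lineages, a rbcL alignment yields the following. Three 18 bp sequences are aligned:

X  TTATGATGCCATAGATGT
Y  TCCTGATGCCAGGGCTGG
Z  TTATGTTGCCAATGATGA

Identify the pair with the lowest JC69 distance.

X and Z

X–Y: 6/18 differ, p = 0.333, d = 0.441.
X–Z: 4/18 differ, p = 0.222, d = 0.264.
Y–Z: 7/18 differ, p = 0.389, d = 0.548.
The smallest distance is between X and Z.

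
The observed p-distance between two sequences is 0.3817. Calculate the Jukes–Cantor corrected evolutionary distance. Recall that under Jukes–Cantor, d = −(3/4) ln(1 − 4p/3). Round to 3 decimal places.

d = −(3/4) ln(1 − 4p/3) = −0.75 ln(1 − 0.508933) = −0.75 ln(0.491067)
  = −0.75 × (-0.711175) = 0.533381 substitutions/site.

0.533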